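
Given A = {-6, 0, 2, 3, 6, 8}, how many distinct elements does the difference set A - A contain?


A - A = {a - a' : a, a' ∈ A}; |A| = 6.
Bounds: 2|A|-1 ≤ |A - A| ≤ |A|² - |A| + 1, i.e. 11 ≤ |A - A| ≤ 31.
Note: 0 ∈ A - A always (from a - a). The set is symmetric: if d ∈ A - A then -d ∈ A - A.
Enumerate nonzero differences d = a - a' with a > a' (then include -d):
Positive differences: {1, 2, 3, 4, 5, 6, 8, 9, 12, 14}
Full difference set: {0} ∪ (positive diffs) ∪ (negative diffs).
|A - A| = 1 + 2·10 = 21 (matches direct enumeration: 21).

|A - A| = 21


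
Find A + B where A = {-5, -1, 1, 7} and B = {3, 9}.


A + B = {a + b : a ∈ A, b ∈ B}.
Enumerate all |A|·|B| = 4·2 = 8 pairs (a, b) and collect distinct sums.
a = -5: -5+3=-2, -5+9=4
a = -1: -1+3=2, -1+9=8
a = 1: 1+3=4, 1+9=10
a = 7: 7+3=10, 7+9=16
Collecting distinct sums: A + B = {-2, 2, 4, 8, 10, 16}
|A + B| = 6

A + B = {-2, 2, 4, 8, 10, 16}


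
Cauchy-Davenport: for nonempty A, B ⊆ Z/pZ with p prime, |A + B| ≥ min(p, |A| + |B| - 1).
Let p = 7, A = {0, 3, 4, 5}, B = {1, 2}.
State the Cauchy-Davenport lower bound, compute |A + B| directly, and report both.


Cauchy-Davenport: |A + B| ≥ min(p, |A| + |B| - 1) for A, B nonempty in Z/pZ.
|A| = 4, |B| = 2, p = 7.
CD lower bound = min(7, 4 + 2 - 1) = min(7, 5) = 5.
Compute A + B mod 7 directly:
a = 0: 0+1=1, 0+2=2
a = 3: 3+1=4, 3+2=5
a = 4: 4+1=5, 4+2=6
a = 5: 5+1=6, 5+2=0
A + B = {0, 1, 2, 4, 5, 6}, so |A + B| = 6.
Verify: 6 ≥ 5? Yes ✓.

CD lower bound = 5, actual |A + B| = 6.


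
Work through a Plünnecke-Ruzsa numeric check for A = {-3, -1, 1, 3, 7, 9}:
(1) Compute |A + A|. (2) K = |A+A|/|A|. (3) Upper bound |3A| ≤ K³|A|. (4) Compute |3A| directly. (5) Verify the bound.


|A| = 6.
Step 1: Compute A + A by enumerating all 36 pairs.
A + A = {-6, -4, -2, 0, 2, 4, 6, 8, 10, 12, 14, 16, 18}, so |A + A| = 13.
Step 2: Doubling constant K = |A + A|/|A| = 13/6 = 13/6 ≈ 2.1667.
Step 3: Plünnecke-Ruzsa gives |3A| ≤ K³·|A| = (2.1667)³ · 6 ≈ 61.0278.
Step 4: Compute 3A = A + A + A directly by enumerating all triples (a,b,c) ∈ A³; |3A| = 19.
Step 5: Check 19 ≤ 61.0278? Yes ✓.

K = 13/6, Plünnecke-Ruzsa bound K³|A| ≈ 61.0278, |3A| = 19, inequality holds.


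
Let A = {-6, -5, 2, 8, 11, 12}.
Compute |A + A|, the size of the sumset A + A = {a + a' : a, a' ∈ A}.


A + A = {a + a' : a, a' ∈ A}; |A| = 6.
General bounds: 2|A| - 1 ≤ |A + A| ≤ |A|(|A|+1)/2, i.e. 11 ≤ |A + A| ≤ 21.
Lower bound 2|A|-1 is attained iff A is an arithmetic progression.
Enumerate sums a + a' for a ≤ a' (symmetric, so this suffices):
a = -6: -6+-6=-12, -6+-5=-11, -6+2=-4, -6+8=2, -6+11=5, -6+12=6
a = -5: -5+-5=-10, -5+2=-3, -5+8=3, -5+11=6, -5+12=7
a = 2: 2+2=4, 2+8=10, 2+11=13, 2+12=14
a = 8: 8+8=16, 8+11=19, 8+12=20
a = 11: 11+11=22, 11+12=23
a = 12: 12+12=24
Distinct sums: {-12, -11, -10, -4, -3, 2, 3, 4, 5, 6, 7, 10, 13, 14, 16, 19, 20, 22, 23, 24}
|A + A| = 20

|A + A| = 20


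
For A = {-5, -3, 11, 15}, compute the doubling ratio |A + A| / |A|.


|A| = 4.
Compute A + A by enumerating all 16 pairs.
A + A = {-10, -8, -6, 6, 8, 10, 12, 22, 26, 30}, so |A + A| = 10.
K = |A + A| / |A| = 10/4 = 5/2 ≈ 2.5000.
Reference: AP of size 4 gives K = 7/4 ≈ 1.7500; a fully generic set of size 4 gives K ≈ 2.5000.

|A| = 4, |A + A| = 10, K = 10/4 = 5/2.


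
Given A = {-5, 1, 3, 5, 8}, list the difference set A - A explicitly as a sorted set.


A - A = {a - a' : a, a' ∈ A}.
Compute a - a' for each ordered pair (a, a'):
a = -5: -5--5=0, -5-1=-6, -5-3=-8, -5-5=-10, -5-8=-13
a = 1: 1--5=6, 1-1=0, 1-3=-2, 1-5=-4, 1-8=-7
a = 3: 3--5=8, 3-1=2, 3-3=0, 3-5=-2, 3-8=-5
a = 5: 5--5=10, 5-1=4, 5-3=2, 5-5=0, 5-8=-3
a = 8: 8--5=13, 8-1=7, 8-3=5, 8-5=3, 8-8=0
Collecting distinct values (and noting 0 appears from a-a):
A - A = {-13, -10, -8, -7, -6, -5, -4, -3, -2, 0, 2, 3, 4, 5, 6, 7, 8, 10, 13}
|A - A| = 19

A - A = {-13, -10, -8, -7, -6, -5, -4, -3, -2, 0, 2, 3, 4, 5, 6, 7, 8, 10, 13}


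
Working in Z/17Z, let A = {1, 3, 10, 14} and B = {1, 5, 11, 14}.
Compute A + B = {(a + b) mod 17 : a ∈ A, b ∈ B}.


Work in Z/17Z: reduce every sum a + b modulo 17.
Enumerate all 16 pairs:
a = 1: 1+1=2, 1+5=6, 1+11=12, 1+14=15
a = 3: 3+1=4, 3+5=8, 3+11=14, 3+14=0
a = 10: 10+1=11, 10+5=15, 10+11=4, 10+14=7
a = 14: 14+1=15, 14+5=2, 14+11=8, 14+14=11
Distinct residues collected: {0, 2, 4, 6, 7, 8, 11, 12, 14, 15}
|A + B| = 10 (out of 17 total residues).

A + B = {0, 2, 4, 6, 7, 8, 11, 12, 14, 15}


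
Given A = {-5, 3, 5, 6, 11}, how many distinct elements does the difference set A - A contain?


A - A = {a - a' : a, a' ∈ A}; |A| = 5.
Bounds: 2|A|-1 ≤ |A - A| ≤ |A|² - |A| + 1, i.e. 9 ≤ |A - A| ≤ 21.
Note: 0 ∈ A - A always (from a - a). The set is symmetric: if d ∈ A - A then -d ∈ A - A.
Enumerate nonzero differences d = a - a' with a > a' (then include -d):
Positive differences: {1, 2, 3, 5, 6, 8, 10, 11, 16}
Full difference set: {0} ∪ (positive diffs) ∪ (negative diffs).
|A - A| = 1 + 2·9 = 19 (matches direct enumeration: 19).

|A - A| = 19


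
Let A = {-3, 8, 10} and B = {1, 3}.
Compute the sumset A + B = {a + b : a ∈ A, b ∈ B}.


A + B = {a + b : a ∈ A, b ∈ B}.
Enumerate all |A|·|B| = 3·2 = 6 pairs (a, b) and collect distinct sums.
a = -3: -3+1=-2, -3+3=0
a = 8: 8+1=9, 8+3=11
a = 10: 10+1=11, 10+3=13
Collecting distinct sums: A + B = {-2, 0, 9, 11, 13}
|A + B| = 5

A + B = {-2, 0, 9, 11, 13}


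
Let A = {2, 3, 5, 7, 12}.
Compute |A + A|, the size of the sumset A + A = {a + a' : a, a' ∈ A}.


A + A = {a + a' : a, a' ∈ A}; |A| = 5.
General bounds: 2|A| - 1 ≤ |A + A| ≤ |A|(|A|+1)/2, i.e. 9 ≤ |A + A| ≤ 15.
Lower bound 2|A|-1 is attained iff A is an arithmetic progression.
Enumerate sums a + a' for a ≤ a' (symmetric, so this suffices):
a = 2: 2+2=4, 2+3=5, 2+5=7, 2+7=9, 2+12=14
a = 3: 3+3=6, 3+5=8, 3+7=10, 3+12=15
a = 5: 5+5=10, 5+7=12, 5+12=17
a = 7: 7+7=14, 7+12=19
a = 12: 12+12=24
Distinct sums: {4, 5, 6, 7, 8, 9, 10, 12, 14, 15, 17, 19, 24}
|A + A| = 13

|A + A| = 13


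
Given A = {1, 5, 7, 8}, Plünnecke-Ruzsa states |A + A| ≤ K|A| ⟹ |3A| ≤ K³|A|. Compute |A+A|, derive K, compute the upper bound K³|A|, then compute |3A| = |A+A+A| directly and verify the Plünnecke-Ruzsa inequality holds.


|A| = 4.
Step 1: Compute A + A by enumerating all 16 pairs.
A + A = {2, 6, 8, 9, 10, 12, 13, 14, 15, 16}, so |A + A| = 10.
Step 2: Doubling constant K = |A + A|/|A| = 10/4 = 10/4 ≈ 2.5000.
Step 3: Plünnecke-Ruzsa gives |3A| ≤ K³·|A| = (2.5000)³ · 4 ≈ 62.5000.
Step 4: Compute 3A = A + A + A directly by enumerating all triples (a,b,c) ∈ A³; |3A| = 17.
Step 5: Check 17 ≤ 62.5000? Yes ✓.

K = 10/4, Plünnecke-Ruzsa bound K³|A| ≈ 62.5000, |3A| = 17, inequality holds.


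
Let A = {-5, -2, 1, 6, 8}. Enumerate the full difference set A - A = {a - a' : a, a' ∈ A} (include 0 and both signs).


A - A = {a - a' : a, a' ∈ A}.
Compute a - a' for each ordered pair (a, a'):
a = -5: -5--5=0, -5--2=-3, -5-1=-6, -5-6=-11, -5-8=-13
a = -2: -2--5=3, -2--2=0, -2-1=-3, -2-6=-8, -2-8=-10
a = 1: 1--5=6, 1--2=3, 1-1=0, 1-6=-5, 1-8=-7
a = 6: 6--5=11, 6--2=8, 6-1=5, 6-6=0, 6-8=-2
a = 8: 8--5=13, 8--2=10, 8-1=7, 8-6=2, 8-8=0
Collecting distinct values (and noting 0 appears from a-a):
A - A = {-13, -11, -10, -8, -7, -6, -5, -3, -2, 0, 2, 3, 5, 6, 7, 8, 10, 11, 13}
|A - A| = 19

A - A = {-13, -11, -10, -8, -7, -6, -5, -3, -2, 0, 2, 3, 5, 6, 7, 8, 10, 11, 13}


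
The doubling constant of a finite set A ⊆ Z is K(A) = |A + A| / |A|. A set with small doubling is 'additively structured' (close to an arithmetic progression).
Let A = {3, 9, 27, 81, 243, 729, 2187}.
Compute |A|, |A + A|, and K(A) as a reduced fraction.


|A| = 7.
Compute A + A by enumerating all 49 pairs.
A + A = {6, 12, 18, 30, 36, 54, 84, 90, 108, 162, 246, 252, 270, 324, 486, 732, 738, 756, 810, 972, 1458, 2190, 2196, 2214, 2268, 2430, 2916, 4374}, so |A + A| = 28.
K = |A + A| / |A| = 28/7 = 4/1 ≈ 4.0000.
Reference: AP of size 7 gives K = 13/7 ≈ 1.8571; a fully generic set of size 7 gives K ≈ 4.0000.

|A| = 7, |A + A| = 28, K = 28/7 = 4/1.


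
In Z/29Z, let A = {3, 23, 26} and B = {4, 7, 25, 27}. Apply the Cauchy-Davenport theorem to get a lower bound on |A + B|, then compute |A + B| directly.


Cauchy-Davenport: |A + B| ≥ min(p, |A| + |B| - 1) for A, B nonempty in Z/pZ.
|A| = 3, |B| = 4, p = 29.
CD lower bound = min(29, 3 + 4 - 1) = min(29, 6) = 6.
Compute A + B mod 29 directly:
a = 3: 3+4=7, 3+7=10, 3+25=28, 3+27=1
a = 23: 23+4=27, 23+7=1, 23+25=19, 23+27=21
a = 26: 26+4=1, 26+7=4, 26+25=22, 26+27=24
A + B = {1, 4, 7, 10, 19, 21, 22, 24, 27, 28}, so |A + B| = 10.
Verify: 10 ≥ 6? Yes ✓.

CD lower bound = 6, actual |A + B| = 10.


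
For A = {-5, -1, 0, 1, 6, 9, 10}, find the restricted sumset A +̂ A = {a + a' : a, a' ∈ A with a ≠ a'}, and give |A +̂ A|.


Restricted sumset: A +̂ A = {a + a' : a ∈ A, a' ∈ A, a ≠ a'}.
Equivalently, take A + A and drop any sum 2a that is achievable ONLY as a + a for a ∈ A (i.e. sums representable only with equal summands).
Enumerate pairs (a, a') with a < a' (symmetric, so each unordered pair gives one sum; this covers all a ≠ a'):
  -5 + -1 = -6
  -5 + 0 = -5
  -5 + 1 = -4
  -5 + 6 = 1
  -5 + 9 = 4
  -5 + 10 = 5
  -1 + 0 = -1
  -1 + 1 = 0
  -1 + 6 = 5
  -1 + 9 = 8
  -1 + 10 = 9
  0 + 1 = 1
  0 + 6 = 6
  0 + 9 = 9
  0 + 10 = 10
  1 + 6 = 7
  1 + 9 = 10
  1 + 10 = 11
  6 + 9 = 15
  6 + 10 = 16
  9 + 10 = 19
Collected distinct sums: {-6, -5, -4, -1, 0, 1, 4, 5, 6, 7, 8, 9, 10, 11, 15, 16, 19}
|A +̂ A| = 17
(Reference bound: |A +̂ A| ≥ 2|A| - 3 for |A| ≥ 2, with |A| = 7 giving ≥ 11.)

|A +̂ A| = 17


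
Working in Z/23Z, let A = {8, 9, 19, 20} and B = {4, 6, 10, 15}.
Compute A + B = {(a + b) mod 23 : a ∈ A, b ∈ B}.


Work in Z/23Z: reduce every sum a + b modulo 23.
Enumerate all 16 pairs:
a = 8: 8+4=12, 8+6=14, 8+10=18, 8+15=0
a = 9: 9+4=13, 9+6=15, 9+10=19, 9+15=1
a = 19: 19+4=0, 19+6=2, 19+10=6, 19+15=11
a = 20: 20+4=1, 20+6=3, 20+10=7, 20+15=12
Distinct residues collected: {0, 1, 2, 3, 6, 7, 11, 12, 13, 14, 15, 18, 19}
|A + B| = 13 (out of 23 total residues).

A + B = {0, 1, 2, 3, 6, 7, 11, 12, 13, 14, 15, 18, 19}


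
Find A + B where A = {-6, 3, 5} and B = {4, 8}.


A + B = {a + b : a ∈ A, b ∈ B}.
Enumerate all |A|·|B| = 3·2 = 6 pairs (a, b) and collect distinct sums.
a = -6: -6+4=-2, -6+8=2
a = 3: 3+4=7, 3+8=11
a = 5: 5+4=9, 5+8=13
Collecting distinct sums: A + B = {-2, 2, 7, 9, 11, 13}
|A + B| = 6

A + B = {-2, 2, 7, 9, 11, 13}


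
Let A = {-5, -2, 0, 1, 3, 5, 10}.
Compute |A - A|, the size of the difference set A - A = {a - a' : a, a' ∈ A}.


A - A = {a - a' : a, a' ∈ A}; |A| = 7.
Bounds: 2|A|-1 ≤ |A - A| ≤ |A|² - |A| + 1, i.e. 13 ≤ |A - A| ≤ 43.
Note: 0 ∈ A - A always (from a - a). The set is symmetric: if d ∈ A - A then -d ∈ A - A.
Enumerate nonzero differences d = a - a' with a > a' (then include -d):
Positive differences: {1, 2, 3, 4, 5, 6, 7, 8, 9, 10, 12, 15}
Full difference set: {0} ∪ (positive diffs) ∪ (negative diffs).
|A - A| = 1 + 2·12 = 25 (matches direct enumeration: 25).

|A - A| = 25


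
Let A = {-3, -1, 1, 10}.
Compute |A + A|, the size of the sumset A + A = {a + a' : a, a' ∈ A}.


A + A = {a + a' : a, a' ∈ A}; |A| = 4.
General bounds: 2|A| - 1 ≤ |A + A| ≤ |A|(|A|+1)/2, i.e. 7 ≤ |A + A| ≤ 10.
Lower bound 2|A|-1 is attained iff A is an arithmetic progression.
Enumerate sums a + a' for a ≤ a' (symmetric, so this suffices):
a = -3: -3+-3=-6, -3+-1=-4, -3+1=-2, -3+10=7
a = -1: -1+-1=-2, -1+1=0, -1+10=9
a = 1: 1+1=2, 1+10=11
a = 10: 10+10=20
Distinct sums: {-6, -4, -2, 0, 2, 7, 9, 11, 20}
|A + A| = 9

|A + A| = 9


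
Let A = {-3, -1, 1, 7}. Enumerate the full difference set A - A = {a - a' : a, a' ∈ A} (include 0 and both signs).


A - A = {a - a' : a, a' ∈ A}.
Compute a - a' for each ordered pair (a, a'):
a = -3: -3--3=0, -3--1=-2, -3-1=-4, -3-7=-10
a = -1: -1--3=2, -1--1=0, -1-1=-2, -1-7=-8
a = 1: 1--3=4, 1--1=2, 1-1=0, 1-7=-6
a = 7: 7--3=10, 7--1=8, 7-1=6, 7-7=0
Collecting distinct values (and noting 0 appears from a-a):
A - A = {-10, -8, -6, -4, -2, 0, 2, 4, 6, 8, 10}
|A - A| = 11

A - A = {-10, -8, -6, -4, -2, 0, 2, 4, 6, 8, 10}


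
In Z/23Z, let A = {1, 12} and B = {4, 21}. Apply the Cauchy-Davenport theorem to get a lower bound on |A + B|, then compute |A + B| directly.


Cauchy-Davenport: |A + B| ≥ min(p, |A| + |B| - 1) for A, B nonempty in Z/pZ.
|A| = 2, |B| = 2, p = 23.
CD lower bound = min(23, 2 + 2 - 1) = min(23, 3) = 3.
Compute A + B mod 23 directly:
a = 1: 1+4=5, 1+21=22
a = 12: 12+4=16, 12+21=10
A + B = {5, 10, 16, 22}, so |A + B| = 4.
Verify: 4 ≥ 3? Yes ✓.

CD lower bound = 3, actual |A + B| = 4.


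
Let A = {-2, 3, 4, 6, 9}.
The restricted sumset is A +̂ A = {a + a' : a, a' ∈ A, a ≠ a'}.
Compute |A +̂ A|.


Restricted sumset: A +̂ A = {a + a' : a ∈ A, a' ∈ A, a ≠ a'}.
Equivalently, take A + A and drop any sum 2a that is achievable ONLY as a + a for a ∈ A (i.e. sums representable only with equal summands).
Enumerate pairs (a, a') with a < a' (symmetric, so each unordered pair gives one sum; this covers all a ≠ a'):
  -2 + 3 = 1
  -2 + 4 = 2
  -2 + 6 = 4
  -2 + 9 = 7
  3 + 4 = 7
  3 + 6 = 9
  3 + 9 = 12
  4 + 6 = 10
  4 + 9 = 13
  6 + 9 = 15
Collected distinct sums: {1, 2, 4, 7, 9, 10, 12, 13, 15}
|A +̂ A| = 9
(Reference bound: |A +̂ A| ≥ 2|A| - 3 for |A| ≥ 2, with |A| = 5 giving ≥ 7.)

|A +̂ A| = 9


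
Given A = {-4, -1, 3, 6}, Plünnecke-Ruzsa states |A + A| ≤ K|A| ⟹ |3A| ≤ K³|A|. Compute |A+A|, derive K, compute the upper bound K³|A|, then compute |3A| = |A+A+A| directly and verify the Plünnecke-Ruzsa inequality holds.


|A| = 4.
Step 1: Compute A + A by enumerating all 16 pairs.
A + A = {-8, -5, -2, -1, 2, 5, 6, 9, 12}, so |A + A| = 9.
Step 2: Doubling constant K = |A + A|/|A| = 9/4 = 9/4 ≈ 2.2500.
Step 3: Plünnecke-Ruzsa gives |3A| ≤ K³·|A| = (2.2500)³ · 4 ≈ 45.5625.
Step 4: Compute 3A = A + A + A directly by enumerating all triples (a,b,c) ∈ A³; |3A| = 16.
Step 5: Check 16 ≤ 45.5625? Yes ✓.

K = 9/4, Plünnecke-Ruzsa bound K³|A| ≈ 45.5625, |3A| = 16, inequality holds.


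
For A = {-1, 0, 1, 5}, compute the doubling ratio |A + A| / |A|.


|A| = 4.
Compute A + A by enumerating all 16 pairs.
A + A = {-2, -1, 0, 1, 2, 4, 5, 6, 10}, so |A + A| = 9.
K = |A + A| / |A| = 9/4 (already in lowest terms) ≈ 2.2500.
Reference: AP of size 4 gives K = 7/4 ≈ 1.7500; a fully generic set of size 4 gives K ≈ 2.5000.

|A| = 4, |A + A| = 9, K = 9/4.


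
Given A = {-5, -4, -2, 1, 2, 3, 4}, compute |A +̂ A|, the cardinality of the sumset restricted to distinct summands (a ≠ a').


Restricted sumset: A +̂ A = {a + a' : a ∈ A, a' ∈ A, a ≠ a'}.
Equivalently, take A + A and drop any sum 2a that is achievable ONLY as a + a for a ∈ A (i.e. sums representable only with equal summands).
Enumerate pairs (a, a') with a < a' (symmetric, so each unordered pair gives one sum; this covers all a ≠ a'):
  -5 + -4 = -9
  -5 + -2 = -7
  -5 + 1 = -4
  -5 + 2 = -3
  -5 + 3 = -2
  -5 + 4 = -1
  -4 + -2 = -6
  -4 + 1 = -3
  -4 + 2 = -2
  -4 + 3 = -1
  -4 + 4 = 0
  -2 + 1 = -1
  -2 + 2 = 0
  -2 + 3 = 1
  -2 + 4 = 2
  1 + 2 = 3
  1 + 3 = 4
  1 + 4 = 5
  2 + 3 = 5
  2 + 4 = 6
  3 + 4 = 7
Collected distinct sums: {-9, -7, -6, -4, -3, -2, -1, 0, 1, 2, 3, 4, 5, 6, 7}
|A +̂ A| = 15
(Reference bound: |A +̂ A| ≥ 2|A| - 3 for |A| ≥ 2, with |A| = 7 giving ≥ 11.)

|A +̂ A| = 15


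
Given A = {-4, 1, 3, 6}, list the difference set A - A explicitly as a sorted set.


A - A = {a - a' : a, a' ∈ A}.
Compute a - a' for each ordered pair (a, a'):
a = -4: -4--4=0, -4-1=-5, -4-3=-7, -4-6=-10
a = 1: 1--4=5, 1-1=0, 1-3=-2, 1-6=-5
a = 3: 3--4=7, 3-1=2, 3-3=0, 3-6=-3
a = 6: 6--4=10, 6-1=5, 6-3=3, 6-6=0
Collecting distinct values (and noting 0 appears from a-a):
A - A = {-10, -7, -5, -3, -2, 0, 2, 3, 5, 7, 10}
|A - A| = 11

A - A = {-10, -7, -5, -3, -2, 0, 2, 3, 5, 7, 10}


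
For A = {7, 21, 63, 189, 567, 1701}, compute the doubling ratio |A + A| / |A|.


|A| = 6.
Compute A + A by enumerating all 36 pairs.
A + A = {14, 28, 42, 70, 84, 126, 196, 210, 252, 378, 574, 588, 630, 756, 1134, 1708, 1722, 1764, 1890, 2268, 3402}, so |A + A| = 21.
K = |A + A| / |A| = 21/6 = 7/2 ≈ 3.5000.
Reference: AP of size 6 gives K = 11/6 ≈ 1.8333; a fully generic set of size 6 gives K ≈ 3.5000.

|A| = 6, |A + A| = 21, K = 21/6 = 7/2.


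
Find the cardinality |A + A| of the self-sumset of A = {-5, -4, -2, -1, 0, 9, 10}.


A + A = {a + a' : a, a' ∈ A}; |A| = 7.
General bounds: 2|A| - 1 ≤ |A + A| ≤ |A|(|A|+1)/2, i.e. 13 ≤ |A + A| ≤ 28.
Lower bound 2|A|-1 is attained iff A is an arithmetic progression.
Enumerate sums a + a' for a ≤ a' (symmetric, so this suffices):
a = -5: -5+-5=-10, -5+-4=-9, -5+-2=-7, -5+-1=-6, -5+0=-5, -5+9=4, -5+10=5
a = -4: -4+-4=-8, -4+-2=-6, -4+-1=-5, -4+0=-4, -4+9=5, -4+10=6
a = -2: -2+-2=-4, -2+-1=-3, -2+0=-2, -2+9=7, -2+10=8
a = -1: -1+-1=-2, -1+0=-1, -1+9=8, -1+10=9
a = 0: 0+0=0, 0+9=9, 0+10=10
a = 9: 9+9=18, 9+10=19
a = 10: 10+10=20
Distinct sums: {-10, -9, -8, -7, -6, -5, -4, -3, -2, -1, 0, 4, 5, 6, 7, 8, 9, 10, 18, 19, 20}
|A + A| = 21

|A + A| = 21


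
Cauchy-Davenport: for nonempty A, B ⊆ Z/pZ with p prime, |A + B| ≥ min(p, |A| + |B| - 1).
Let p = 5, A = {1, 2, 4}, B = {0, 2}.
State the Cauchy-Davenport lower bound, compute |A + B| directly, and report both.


Cauchy-Davenport: |A + B| ≥ min(p, |A| + |B| - 1) for A, B nonempty in Z/pZ.
|A| = 3, |B| = 2, p = 5.
CD lower bound = min(5, 3 + 2 - 1) = min(5, 4) = 4.
Compute A + B mod 5 directly:
a = 1: 1+0=1, 1+2=3
a = 2: 2+0=2, 2+2=4
a = 4: 4+0=4, 4+2=1
A + B = {1, 2, 3, 4}, so |A + B| = 4.
Verify: 4 ≥ 4? Yes ✓.

CD lower bound = 4, actual |A + B| = 4.


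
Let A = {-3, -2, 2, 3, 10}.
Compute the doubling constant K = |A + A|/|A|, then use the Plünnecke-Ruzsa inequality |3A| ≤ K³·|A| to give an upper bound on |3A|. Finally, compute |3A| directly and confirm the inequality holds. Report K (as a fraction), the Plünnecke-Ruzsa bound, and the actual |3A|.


|A| = 5.
Step 1: Compute A + A by enumerating all 25 pairs.
A + A = {-6, -5, -4, -1, 0, 1, 4, 5, 6, 7, 8, 12, 13, 20}, so |A + A| = 14.
Step 2: Doubling constant K = |A + A|/|A| = 14/5 = 14/5 ≈ 2.8000.
Step 3: Plünnecke-Ruzsa gives |3A| ≤ K³·|A| = (2.8000)³ · 5 ≈ 109.7600.
Step 4: Compute 3A = A + A + A directly by enumerating all triples (a,b,c) ∈ A³; |3A| = 27.
Step 5: Check 27 ≤ 109.7600? Yes ✓.

K = 14/5, Plünnecke-Ruzsa bound K³|A| ≈ 109.7600, |3A| = 27, inequality holds.


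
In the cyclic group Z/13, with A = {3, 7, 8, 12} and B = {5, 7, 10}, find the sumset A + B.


Work in Z/13Z: reduce every sum a + b modulo 13.
Enumerate all 12 pairs:
a = 3: 3+5=8, 3+7=10, 3+10=0
a = 7: 7+5=12, 7+7=1, 7+10=4
a = 8: 8+5=0, 8+7=2, 8+10=5
a = 12: 12+5=4, 12+7=6, 12+10=9
Distinct residues collected: {0, 1, 2, 4, 5, 6, 8, 9, 10, 12}
|A + B| = 10 (out of 13 total residues).

A + B = {0, 1, 2, 4, 5, 6, 8, 9, 10, 12}


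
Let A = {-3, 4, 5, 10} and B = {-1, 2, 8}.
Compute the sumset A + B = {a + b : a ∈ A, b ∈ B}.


A + B = {a + b : a ∈ A, b ∈ B}.
Enumerate all |A|·|B| = 4·3 = 12 pairs (a, b) and collect distinct sums.
a = -3: -3+-1=-4, -3+2=-1, -3+8=5
a = 4: 4+-1=3, 4+2=6, 4+8=12
a = 5: 5+-1=4, 5+2=7, 5+8=13
a = 10: 10+-1=9, 10+2=12, 10+8=18
Collecting distinct sums: A + B = {-4, -1, 3, 4, 5, 6, 7, 9, 12, 13, 18}
|A + B| = 11

A + B = {-4, -1, 3, 4, 5, 6, 7, 9, 12, 13, 18}


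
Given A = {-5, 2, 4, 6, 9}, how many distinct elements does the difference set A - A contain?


A - A = {a - a' : a, a' ∈ A}; |A| = 5.
Bounds: 2|A|-1 ≤ |A - A| ≤ |A|² - |A| + 1, i.e. 9 ≤ |A - A| ≤ 21.
Note: 0 ∈ A - A always (from a - a). The set is symmetric: if d ∈ A - A then -d ∈ A - A.
Enumerate nonzero differences d = a - a' with a > a' (then include -d):
Positive differences: {2, 3, 4, 5, 7, 9, 11, 14}
Full difference set: {0} ∪ (positive diffs) ∪ (negative diffs).
|A - A| = 1 + 2·8 = 17 (matches direct enumeration: 17).

|A - A| = 17


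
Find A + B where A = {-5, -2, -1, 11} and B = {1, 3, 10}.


A + B = {a + b : a ∈ A, b ∈ B}.
Enumerate all |A|·|B| = 4·3 = 12 pairs (a, b) and collect distinct sums.
a = -5: -5+1=-4, -5+3=-2, -5+10=5
a = -2: -2+1=-1, -2+3=1, -2+10=8
a = -1: -1+1=0, -1+3=2, -1+10=9
a = 11: 11+1=12, 11+3=14, 11+10=21
Collecting distinct sums: A + B = {-4, -2, -1, 0, 1, 2, 5, 8, 9, 12, 14, 21}
|A + B| = 12

A + B = {-4, -2, -1, 0, 1, 2, 5, 8, 9, 12, 14, 21}


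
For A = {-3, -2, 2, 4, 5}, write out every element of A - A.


A - A = {a - a' : a, a' ∈ A}.
Compute a - a' for each ordered pair (a, a'):
a = -3: -3--3=0, -3--2=-1, -3-2=-5, -3-4=-7, -3-5=-8
a = -2: -2--3=1, -2--2=0, -2-2=-4, -2-4=-6, -2-5=-7
a = 2: 2--3=5, 2--2=4, 2-2=0, 2-4=-2, 2-5=-3
a = 4: 4--3=7, 4--2=6, 4-2=2, 4-4=0, 4-5=-1
a = 5: 5--3=8, 5--2=7, 5-2=3, 5-4=1, 5-5=0
Collecting distinct values (and noting 0 appears from a-a):
A - A = {-8, -7, -6, -5, -4, -3, -2, -1, 0, 1, 2, 3, 4, 5, 6, 7, 8}
|A - A| = 17

A - A = {-8, -7, -6, -5, -4, -3, -2, -1, 0, 1, 2, 3, 4, 5, 6, 7, 8}


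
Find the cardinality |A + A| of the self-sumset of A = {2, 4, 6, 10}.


A + A = {a + a' : a, a' ∈ A}; |A| = 4.
General bounds: 2|A| - 1 ≤ |A + A| ≤ |A|(|A|+1)/2, i.e. 7 ≤ |A + A| ≤ 10.
Lower bound 2|A|-1 is attained iff A is an arithmetic progression.
Enumerate sums a + a' for a ≤ a' (symmetric, so this suffices):
a = 2: 2+2=4, 2+4=6, 2+6=8, 2+10=12
a = 4: 4+4=8, 4+6=10, 4+10=14
a = 6: 6+6=12, 6+10=16
a = 10: 10+10=20
Distinct sums: {4, 6, 8, 10, 12, 14, 16, 20}
|A + A| = 8

|A + A| = 8


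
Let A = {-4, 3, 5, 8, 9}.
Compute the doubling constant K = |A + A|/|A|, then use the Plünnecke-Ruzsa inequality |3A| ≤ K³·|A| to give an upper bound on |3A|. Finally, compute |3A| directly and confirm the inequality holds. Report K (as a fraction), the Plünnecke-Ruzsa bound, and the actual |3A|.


|A| = 5.
Step 1: Compute A + A by enumerating all 25 pairs.
A + A = {-8, -1, 1, 4, 5, 6, 8, 10, 11, 12, 13, 14, 16, 17, 18}, so |A + A| = 15.
Step 2: Doubling constant K = |A + A|/|A| = 15/5 = 15/5 ≈ 3.0000.
Step 3: Plünnecke-Ruzsa gives |3A| ≤ K³·|A| = (3.0000)³ · 5 ≈ 135.0000.
Step 4: Compute 3A = A + A + A directly by enumerating all triples (a,b,c) ∈ A³; |3A| = 29.
Step 5: Check 29 ≤ 135.0000? Yes ✓.

K = 15/5, Plünnecke-Ruzsa bound K³|A| ≈ 135.0000, |3A| = 29, inequality holds.


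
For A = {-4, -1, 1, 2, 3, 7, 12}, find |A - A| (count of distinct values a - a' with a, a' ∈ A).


A - A = {a - a' : a, a' ∈ A}; |A| = 7.
Bounds: 2|A|-1 ≤ |A - A| ≤ |A|² - |A| + 1, i.e. 13 ≤ |A - A| ≤ 43.
Note: 0 ∈ A - A always (from a - a). The set is symmetric: if d ∈ A - A then -d ∈ A - A.
Enumerate nonzero differences d = a - a' with a > a' (then include -d):
Positive differences: {1, 2, 3, 4, 5, 6, 7, 8, 9, 10, 11, 13, 16}
Full difference set: {0} ∪ (positive diffs) ∪ (negative diffs).
|A - A| = 1 + 2·13 = 27 (matches direct enumeration: 27).

|A - A| = 27


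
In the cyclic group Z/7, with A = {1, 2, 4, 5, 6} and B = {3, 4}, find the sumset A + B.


Work in Z/7Z: reduce every sum a + b modulo 7.
Enumerate all 10 pairs:
a = 1: 1+3=4, 1+4=5
a = 2: 2+3=5, 2+4=6
a = 4: 4+3=0, 4+4=1
a = 5: 5+3=1, 5+4=2
a = 6: 6+3=2, 6+4=3
Distinct residues collected: {0, 1, 2, 3, 4, 5, 6}
|A + B| = 7 (out of 7 total residues).

A + B = {0, 1, 2, 3, 4, 5, 6}


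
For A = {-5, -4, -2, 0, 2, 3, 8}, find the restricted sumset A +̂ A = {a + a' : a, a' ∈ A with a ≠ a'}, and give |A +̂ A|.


Restricted sumset: A +̂ A = {a + a' : a ∈ A, a' ∈ A, a ≠ a'}.
Equivalently, take A + A and drop any sum 2a that is achievable ONLY as a + a for a ∈ A (i.e. sums representable only with equal summands).
Enumerate pairs (a, a') with a < a' (symmetric, so each unordered pair gives one sum; this covers all a ≠ a'):
  -5 + -4 = -9
  -5 + -2 = -7
  -5 + 0 = -5
  -5 + 2 = -3
  -5 + 3 = -2
  -5 + 8 = 3
  -4 + -2 = -6
  -4 + 0 = -4
  -4 + 2 = -2
  -4 + 3 = -1
  -4 + 8 = 4
  -2 + 0 = -2
  -2 + 2 = 0
  -2 + 3 = 1
  -2 + 8 = 6
  0 + 2 = 2
  0 + 3 = 3
  0 + 8 = 8
  2 + 3 = 5
  2 + 8 = 10
  3 + 8 = 11
Collected distinct sums: {-9, -7, -6, -5, -4, -3, -2, -1, 0, 1, 2, 3, 4, 5, 6, 8, 10, 11}
|A +̂ A| = 18
(Reference bound: |A +̂ A| ≥ 2|A| - 3 for |A| ≥ 2, with |A| = 7 giving ≥ 11.)

|A +̂ A| = 18


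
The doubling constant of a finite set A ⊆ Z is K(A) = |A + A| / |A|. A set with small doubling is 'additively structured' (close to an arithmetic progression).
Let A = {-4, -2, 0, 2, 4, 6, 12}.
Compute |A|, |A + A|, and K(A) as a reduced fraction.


|A| = 7.
Compute A + A by enumerating all 49 pairs.
A + A = {-8, -6, -4, -2, 0, 2, 4, 6, 8, 10, 12, 14, 16, 18, 24}, so |A + A| = 15.
K = |A + A| / |A| = 15/7 (already in lowest terms) ≈ 2.1429.
Reference: AP of size 7 gives K = 13/7 ≈ 1.8571; a fully generic set of size 7 gives K ≈ 4.0000.

|A| = 7, |A + A| = 15, K = 15/7.


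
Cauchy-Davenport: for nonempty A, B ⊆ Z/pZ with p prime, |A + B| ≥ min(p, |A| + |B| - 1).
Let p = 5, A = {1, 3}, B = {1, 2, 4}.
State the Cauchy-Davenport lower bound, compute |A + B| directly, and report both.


Cauchy-Davenport: |A + B| ≥ min(p, |A| + |B| - 1) for A, B nonempty in Z/pZ.
|A| = 2, |B| = 3, p = 5.
CD lower bound = min(5, 2 + 3 - 1) = min(5, 4) = 4.
Compute A + B mod 5 directly:
a = 1: 1+1=2, 1+2=3, 1+4=0
a = 3: 3+1=4, 3+2=0, 3+4=2
A + B = {0, 2, 3, 4}, so |A + B| = 4.
Verify: 4 ≥ 4? Yes ✓.

CD lower bound = 4, actual |A + B| = 4.


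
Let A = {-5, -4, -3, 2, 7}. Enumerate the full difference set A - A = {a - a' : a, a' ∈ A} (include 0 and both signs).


A - A = {a - a' : a, a' ∈ A}.
Compute a - a' for each ordered pair (a, a'):
a = -5: -5--5=0, -5--4=-1, -5--3=-2, -5-2=-7, -5-7=-12
a = -4: -4--5=1, -4--4=0, -4--3=-1, -4-2=-6, -4-7=-11
a = -3: -3--5=2, -3--4=1, -3--3=0, -3-2=-5, -3-7=-10
a = 2: 2--5=7, 2--4=6, 2--3=5, 2-2=0, 2-7=-5
a = 7: 7--5=12, 7--4=11, 7--3=10, 7-2=5, 7-7=0
Collecting distinct values (and noting 0 appears from a-a):
A - A = {-12, -11, -10, -7, -6, -5, -2, -1, 0, 1, 2, 5, 6, 7, 10, 11, 12}
|A - A| = 17

A - A = {-12, -11, -10, -7, -6, -5, -2, -1, 0, 1, 2, 5, 6, 7, 10, 11, 12}


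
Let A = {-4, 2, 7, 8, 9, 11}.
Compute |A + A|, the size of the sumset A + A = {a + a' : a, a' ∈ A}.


A + A = {a + a' : a, a' ∈ A}; |A| = 6.
General bounds: 2|A| - 1 ≤ |A + A| ≤ |A|(|A|+1)/2, i.e. 11 ≤ |A + A| ≤ 21.
Lower bound 2|A|-1 is attained iff A is an arithmetic progression.
Enumerate sums a + a' for a ≤ a' (symmetric, so this suffices):
a = -4: -4+-4=-8, -4+2=-2, -4+7=3, -4+8=4, -4+9=5, -4+11=7
a = 2: 2+2=4, 2+7=9, 2+8=10, 2+9=11, 2+11=13
a = 7: 7+7=14, 7+8=15, 7+9=16, 7+11=18
a = 8: 8+8=16, 8+9=17, 8+11=19
a = 9: 9+9=18, 9+11=20
a = 11: 11+11=22
Distinct sums: {-8, -2, 3, 4, 5, 7, 9, 10, 11, 13, 14, 15, 16, 17, 18, 19, 20, 22}
|A + A| = 18

|A + A| = 18


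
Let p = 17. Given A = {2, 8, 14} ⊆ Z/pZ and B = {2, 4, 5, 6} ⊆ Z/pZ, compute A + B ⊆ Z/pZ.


Work in Z/17Z: reduce every sum a + b modulo 17.
Enumerate all 12 pairs:
a = 2: 2+2=4, 2+4=6, 2+5=7, 2+6=8
a = 8: 8+2=10, 8+4=12, 8+5=13, 8+6=14
a = 14: 14+2=16, 14+4=1, 14+5=2, 14+6=3
Distinct residues collected: {1, 2, 3, 4, 6, 7, 8, 10, 12, 13, 14, 16}
|A + B| = 12 (out of 17 total residues).

A + B = {1, 2, 3, 4, 6, 7, 8, 10, 12, 13, 14, 16}


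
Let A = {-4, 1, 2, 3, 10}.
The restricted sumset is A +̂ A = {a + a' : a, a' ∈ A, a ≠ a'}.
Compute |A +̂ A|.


Restricted sumset: A +̂ A = {a + a' : a ∈ A, a' ∈ A, a ≠ a'}.
Equivalently, take A + A and drop any sum 2a that is achievable ONLY as a + a for a ∈ A (i.e. sums representable only with equal summands).
Enumerate pairs (a, a') with a < a' (symmetric, so each unordered pair gives one sum; this covers all a ≠ a'):
  -4 + 1 = -3
  -4 + 2 = -2
  -4 + 3 = -1
  -4 + 10 = 6
  1 + 2 = 3
  1 + 3 = 4
  1 + 10 = 11
  2 + 3 = 5
  2 + 10 = 12
  3 + 10 = 13
Collected distinct sums: {-3, -2, -1, 3, 4, 5, 6, 11, 12, 13}
|A +̂ A| = 10
(Reference bound: |A +̂ A| ≥ 2|A| - 3 for |A| ≥ 2, with |A| = 5 giving ≥ 7.)

|A +̂ A| = 10


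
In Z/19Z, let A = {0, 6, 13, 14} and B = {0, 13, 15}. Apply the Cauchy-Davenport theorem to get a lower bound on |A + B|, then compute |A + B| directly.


Cauchy-Davenport: |A + B| ≥ min(p, |A| + |B| - 1) for A, B nonempty in Z/pZ.
|A| = 4, |B| = 3, p = 19.
CD lower bound = min(19, 4 + 3 - 1) = min(19, 6) = 6.
Compute A + B mod 19 directly:
a = 0: 0+0=0, 0+13=13, 0+15=15
a = 6: 6+0=6, 6+13=0, 6+15=2
a = 13: 13+0=13, 13+13=7, 13+15=9
a = 14: 14+0=14, 14+13=8, 14+15=10
A + B = {0, 2, 6, 7, 8, 9, 10, 13, 14, 15}, so |A + B| = 10.
Verify: 10 ≥ 6? Yes ✓.

CD lower bound = 6, actual |A + B| = 10.


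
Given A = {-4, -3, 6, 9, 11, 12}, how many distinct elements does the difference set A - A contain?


A - A = {a - a' : a, a' ∈ A}; |A| = 6.
Bounds: 2|A|-1 ≤ |A - A| ≤ |A|² - |A| + 1, i.e. 11 ≤ |A - A| ≤ 31.
Note: 0 ∈ A - A always (from a - a). The set is symmetric: if d ∈ A - A then -d ∈ A - A.
Enumerate nonzero differences d = a - a' with a > a' (then include -d):
Positive differences: {1, 2, 3, 5, 6, 9, 10, 12, 13, 14, 15, 16}
Full difference set: {0} ∪ (positive diffs) ∪ (negative diffs).
|A - A| = 1 + 2·12 = 25 (matches direct enumeration: 25).

|A - A| = 25


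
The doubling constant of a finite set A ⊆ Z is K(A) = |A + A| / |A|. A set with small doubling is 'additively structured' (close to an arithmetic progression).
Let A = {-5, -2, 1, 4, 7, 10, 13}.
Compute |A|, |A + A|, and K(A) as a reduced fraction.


|A| = 7.
Compute A + A by enumerating all 49 pairs.
A + A = {-10, -7, -4, -1, 2, 5, 8, 11, 14, 17, 20, 23, 26}, so |A + A| = 13.
K = |A + A| / |A| = 13/7 (already in lowest terms) ≈ 1.8571.
Reference: AP of size 7 gives K = 13/7 ≈ 1.8571; a fully generic set of size 7 gives K ≈ 4.0000.

|A| = 7, |A + A| = 13, K = 13/7.


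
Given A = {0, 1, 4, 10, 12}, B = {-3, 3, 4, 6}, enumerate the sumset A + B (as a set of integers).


A + B = {a + b : a ∈ A, b ∈ B}.
Enumerate all |A|·|B| = 5·4 = 20 pairs (a, b) and collect distinct sums.
a = 0: 0+-3=-3, 0+3=3, 0+4=4, 0+6=6
a = 1: 1+-3=-2, 1+3=4, 1+4=5, 1+6=7
a = 4: 4+-3=1, 4+3=7, 4+4=8, 4+6=10
a = 10: 10+-3=7, 10+3=13, 10+4=14, 10+6=16
a = 12: 12+-3=9, 12+3=15, 12+4=16, 12+6=18
Collecting distinct sums: A + B = {-3, -2, 1, 3, 4, 5, 6, 7, 8, 9, 10, 13, 14, 15, 16, 18}
|A + B| = 16

A + B = {-3, -2, 1, 3, 4, 5, 6, 7, 8, 9, 10, 13, 14, 15, 16, 18}


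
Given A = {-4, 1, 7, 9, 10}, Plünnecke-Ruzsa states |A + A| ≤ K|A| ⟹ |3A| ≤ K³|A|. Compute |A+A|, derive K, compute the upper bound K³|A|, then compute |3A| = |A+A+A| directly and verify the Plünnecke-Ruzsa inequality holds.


|A| = 5.
Step 1: Compute A + A by enumerating all 25 pairs.
A + A = {-8, -3, 2, 3, 5, 6, 8, 10, 11, 14, 16, 17, 18, 19, 20}, so |A + A| = 15.
Step 2: Doubling constant K = |A + A|/|A| = 15/5 = 15/5 ≈ 3.0000.
Step 3: Plünnecke-Ruzsa gives |3A| ≤ K³·|A| = (3.0000)³ · 5 ≈ 135.0000.
Step 4: Compute 3A = A + A + A directly by enumerating all triples (a,b,c) ∈ A³; |3A| = 31.
Step 5: Check 31 ≤ 135.0000? Yes ✓.

K = 15/5, Plünnecke-Ruzsa bound K³|A| ≈ 135.0000, |3A| = 31, inequality holds.


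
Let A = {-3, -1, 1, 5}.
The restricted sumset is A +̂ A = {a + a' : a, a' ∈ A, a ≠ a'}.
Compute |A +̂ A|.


Restricted sumset: A +̂ A = {a + a' : a ∈ A, a' ∈ A, a ≠ a'}.
Equivalently, take A + A and drop any sum 2a that is achievable ONLY as a + a for a ∈ A (i.e. sums representable only with equal summands).
Enumerate pairs (a, a') with a < a' (symmetric, so each unordered pair gives one sum; this covers all a ≠ a'):
  -3 + -1 = -4
  -3 + 1 = -2
  -3 + 5 = 2
  -1 + 1 = 0
  -1 + 5 = 4
  1 + 5 = 6
Collected distinct sums: {-4, -2, 0, 2, 4, 6}
|A +̂ A| = 6
(Reference bound: |A +̂ A| ≥ 2|A| - 3 for |A| ≥ 2, with |A| = 4 giving ≥ 5.)

|A +̂ A| = 6


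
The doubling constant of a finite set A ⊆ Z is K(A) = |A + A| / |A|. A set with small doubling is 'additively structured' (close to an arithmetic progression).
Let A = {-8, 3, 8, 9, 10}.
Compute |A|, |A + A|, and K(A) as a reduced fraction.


|A| = 5.
Compute A + A by enumerating all 25 pairs.
A + A = {-16, -5, 0, 1, 2, 6, 11, 12, 13, 16, 17, 18, 19, 20}, so |A + A| = 14.
K = |A + A| / |A| = 14/5 (already in lowest terms) ≈ 2.8000.
Reference: AP of size 5 gives K = 9/5 ≈ 1.8000; a fully generic set of size 5 gives K ≈ 3.0000.

|A| = 5, |A + A| = 14, K = 14/5.


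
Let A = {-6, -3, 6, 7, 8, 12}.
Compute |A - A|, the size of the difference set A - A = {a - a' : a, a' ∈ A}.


A - A = {a - a' : a, a' ∈ A}; |A| = 6.
Bounds: 2|A|-1 ≤ |A - A| ≤ |A|² - |A| + 1, i.e. 11 ≤ |A - A| ≤ 31.
Note: 0 ∈ A - A always (from a - a). The set is symmetric: if d ∈ A - A then -d ∈ A - A.
Enumerate nonzero differences d = a - a' with a > a' (then include -d):
Positive differences: {1, 2, 3, 4, 5, 6, 9, 10, 11, 12, 13, 14, 15, 18}
Full difference set: {0} ∪ (positive diffs) ∪ (negative diffs).
|A - A| = 1 + 2·14 = 29 (matches direct enumeration: 29).

|A - A| = 29


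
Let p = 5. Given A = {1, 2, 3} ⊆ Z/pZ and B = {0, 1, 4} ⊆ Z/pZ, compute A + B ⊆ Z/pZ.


Work in Z/5Z: reduce every sum a + b modulo 5.
Enumerate all 9 pairs:
a = 1: 1+0=1, 1+1=2, 1+4=0
a = 2: 2+0=2, 2+1=3, 2+4=1
a = 3: 3+0=3, 3+1=4, 3+4=2
Distinct residues collected: {0, 1, 2, 3, 4}
|A + B| = 5 (out of 5 total residues).

A + B = {0, 1, 2, 3, 4}


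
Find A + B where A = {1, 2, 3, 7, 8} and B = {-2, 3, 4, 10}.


A + B = {a + b : a ∈ A, b ∈ B}.
Enumerate all |A|·|B| = 5·4 = 20 pairs (a, b) and collect distinct sums.
a = 1: 1+-2=-1, 1+3=4, 1+4=5, 1+10=11
a = 2: 2+-2=0, 2+3=5, 2+4=6, 2+10=12
a = 3: 3+-2=1, 3+3=6, 3+4=7, 3+10=13
a = 7: 7+-2=5, 7+3=10, 7+4=11, 7+10=17
a = 8: 8+-2=6, 8+3=11, 8+4=12, 8+10=18
Collecting distinct sums: A + B = {-1, 0, 1, 4, 5, 6, 7, 10, 11, 12, 13, 17, 18}
|A + B| = 13

A + B = {-1, 0, 1, 4, 5, 6, 7, 10, 11, 12, 13, 17, 18}


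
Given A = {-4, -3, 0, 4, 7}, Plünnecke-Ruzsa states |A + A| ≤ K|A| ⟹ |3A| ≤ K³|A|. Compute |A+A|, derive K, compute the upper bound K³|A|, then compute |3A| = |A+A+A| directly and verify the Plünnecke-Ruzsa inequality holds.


|A| = 5.
Step 1: Compute A + A by enumerating all 25 pairs.
A + A = {-8, -7, -6, -4, -3, 0, 1, 3, 4, 7, 8, 11, 14}, so |A + A| = 13.
Step 2: Doubling constant K = |A + A|/|A| = 13/5 = 13/5 ≈ 2.6000.
Step 3: Plünnecke-Ruzsa gives |3A| ≤ K³·|A| = (2.6000)³ · 5 ≈ 87.8800.
Step 4: Compute 3A = A + A + A directly by enumerating all triples (a,b,c) ∈ A³; |3A| = 25.
Step 5: Check 25 ≤ 87.8800? Yes ✓.

K = 13/5, Plünnecke-Ruzsa bound K³|A| ≈ 87.8800, |3A| = 25, inequality holds.


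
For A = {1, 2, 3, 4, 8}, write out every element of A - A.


A - A = {a - a' : a, a' ∈ A}.
Compute a - a' for each ordered pair (a, a'):
a = 1: 1-1=0, 1-2=-1, 1-3=-2, 1-4=-3, 1-8=-7
a = 2: 2-1=1, 2-2=0, 2-3=-1, 2-4=-2, 2-8=-6
a = 3: 3-1=2, 3-2=1, 3-3=0, 3-4=-1, 3-8=-5
a = 4: 4-1=3, 4-2=2, 4-3=1, 4-4=0, 4-8=-4
a = 8: 8-1=7, 8-2=6, 8-3=5, 8-4=4, 8-8=0
Collecting distinct values (and noting 0 appears from a-a):
A - A = {-7, -6, -5, -4, -3, -2, -1, 0, 1, 2, 3, 4, 5, 6, 7}
|A - A| = 15

A - A = {-7, -6, -5, -4, -3, -2, -1, 0, 1, 2, 3, 4, 5, 6, 7}


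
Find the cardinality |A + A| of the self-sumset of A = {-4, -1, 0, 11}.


A + A = {a + a' : a, a' ∈ A}; |A| = 4.
General bounds: 2|A| - 1 ≤ |A + A| ≤ |A|(|A|+1)/2, i.e. 7 ≤ |A + A| ≤ 10.
Lower bound 2|A|-1 is attained iff A is an arithmetic progression.
Enumerate sums a + a' for a ≤ a' (symmetric, so this suffices):
a = -4: -4+-4=-8, -4+-1=-5, -4+0=-4, -4+11=7
a = -1: -1+-1=-2, -1+0=-1, -1+11=10
a = 0: 0+0=0, 0+11=11
a = 11: 11+11=22
Distinct sums: {-8, -5, -4, -2, -1, 0, 7, 10, 11, 22}
|A + A| = 10

|A + A| = 10


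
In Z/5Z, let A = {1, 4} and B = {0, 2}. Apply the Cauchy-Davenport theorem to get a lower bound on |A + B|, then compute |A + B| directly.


Cauchy-Davenport: |A + B| ≥ min(p, |A| + |B| - 1) for A, B nonempty in Z/pZ.
|A| = 2, |B| = 2, p = 5.
CD lower bound = min(5, 2 + 2 - 1) = min(5, 3) = 3.
Compute A + B mod 5 directly:
a = 1: 1+0=1, 1+2=3
a = 4: 4+0=4, 4+2=1
A + B = {1, 3, 4}, so |A + B| = 3.
Verify: 3 ≥ 3? Yes ✓.

CD lower bound = 3, actual |A + B| = 3.


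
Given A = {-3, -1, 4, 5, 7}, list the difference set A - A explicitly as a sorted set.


A - A = {a - a' : a, a' ∈ A}.
Compute a - a' for each ordered pair (a, a'):
a = -3: -3--3=0, -3--1=-2, -3-4=-7, -3-5=-8, -3-7=-10
a = -1: -1--3=2, -1--1=0, -1-4=-5, -1-5=-6, -1-7=-8
a = 4: 4--3=7, 4--1=5, 4-4=0, 4-5=-1, 4-7=-3
a = 5: 5--3=8, 5--1=6, 5-4=1, 5-5=0, 5-7=-2
a = 7: 7--3=10, 7--1=8, 7-4=3, 7-5=2, 7-7=0
Collecting distinct values (and noting 0 appears from a-a):
A - A = {-10, -8, -7, -6, -5, -3, -2, -1, 0, 1, 2, 3, 5, 6, 7, 8, 10}
|A - A| = 17

A - A = {-10, -8, -7, -6, -5, -3, -2, -1, 0, 1, 2, 3, 5, 6, 7, 8, 10}


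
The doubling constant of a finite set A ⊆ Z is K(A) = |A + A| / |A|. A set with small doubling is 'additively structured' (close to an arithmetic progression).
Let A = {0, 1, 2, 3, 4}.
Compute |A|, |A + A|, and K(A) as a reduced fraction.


|A| = 5.
Compute A + A by enumerating all 25 pairs.
A + A = {0, 1, 2, 3, 4, 5, 6, 7, 8}, so |A + A| = 9.
K = |A + A| / |A| = 9/5 (already in lowest terms) ≈ 1.8000.
Reference: AP of size 5 gives K = 9/5 ≈ 1.8000; a fully generic set of size 5 gives K ≈ 3.0000.

|A| = 5, |A + A| = 9, K = 9/5.


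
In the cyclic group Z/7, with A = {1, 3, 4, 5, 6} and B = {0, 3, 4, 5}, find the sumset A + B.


Work in Z/7Z: reduce every sum a + b modulo 7.
Enumerate all 20 pairs:
a = 1: 1+0=1, 1+3=4, 1+4=5, 1+5=6
a = 3: 3+0=3, 3+3=6, 3+4=0, 3+5=1
a = 4: 4+0=4, 4+3=0, 4+4=1, 4+5=2
a = 5: 5+0=5, 5+3=1, 5+4=2, 5+5=3
a = 6: 6+0=6, 6+3=2, 6+4=3, 6+5=4
Distinct residues collected: {0, 1, 2, 3, 4, 5, 6}
|A + B| = 7 (out of 7 total residues).

A + B = {0, 1, 2, 3, 4, 5, 6}


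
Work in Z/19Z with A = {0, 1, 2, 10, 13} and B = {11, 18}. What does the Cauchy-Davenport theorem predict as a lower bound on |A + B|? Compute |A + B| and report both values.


Cauchy-Davenport: |A + B| ≥ min(p, |A| + |B| - 1) for A, B nonempty in Z/pZ.
|A| = 5, |B| = 2, p = 19.
CD lower bound = min(19, 5 + 2 - 1) = min(19, 6) = 6.
Compute A + B mod 19 directly:
a = 0: 0+11=11, 0+18=18
a = 1: 1+11=12, 1+18=0
a = 2: 2+11=13, 2+18=1
a = 10: 10+11=2, 10+18=9
a = 13: 13+11=5, 13+18=12
A + B = {0, 1, 2, 5, 9, 11, 12, 13, 18}, so |A + B| = 9.
Verify: 9 ≥ 6? Yes ✓.

CD lower bound = 6, actual |A + B| = 9.


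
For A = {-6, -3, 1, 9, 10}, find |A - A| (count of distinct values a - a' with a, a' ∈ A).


A - A = {a - a' : a, a' ∈ A}; |A| = 5.
Bounds: 2|A|-1 ≤ |A - A| ≤ |A|² - |A| + 1, i.e. 9 ≤ |A - A| ≤ 21.
Note: 0 ∈ A - A always (from a - a). The set is symmetric: if d ∈ A - A then -d ∈ A - A.
Enumerate nonzero differences d = a - a' with a > a' (then include -d):
Positive differences: {1, 3, 4, 7, 8, 9, 12, 13, 15, 16}
Full difference set: {0} ∪ (positive diffs) ∪ (negative diffs).
|A - A| = 1 + 2·10 = 21 (matches direct enumeration: 21).

|A - A| = 21


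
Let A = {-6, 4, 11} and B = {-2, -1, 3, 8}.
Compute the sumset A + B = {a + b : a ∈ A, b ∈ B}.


A + B = {a + b : a ∈ A, b ∈ B}.
Enumerate all |A|·|B| = 3·4 = 12 pairs (a, b) and collect distinct sums.
a = -6: -6+-2=-8, -6+-1=-7, -6+3=-3, -6+8=2
a = 4: 4+-2=2, 4+-1=3, 4+3=7, 4+8=12
a = 11: 11+-2=9, 11+-1=10, 11+3=14, 11+8=19
Collecting distinct sums: A + B = {-8, -7, -3, 2, 3, 7, 9, 10, 12, 14, 19}
|A + B| = 11

A + B = {-8, -7, -3, 2, 3, 7, 9, 10, 12, 14, 19}


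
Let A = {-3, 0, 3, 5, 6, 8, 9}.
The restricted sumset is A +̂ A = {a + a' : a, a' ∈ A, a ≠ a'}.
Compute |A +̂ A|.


Restricted sumset: A +̂ A = {a + a' : a ∈ A, a' ∈ A, a ≠ a'}.
Equivalently, take A + A and drop any sum 2a that is achievable ONLY as a + a for a ∈ A (i.e. sums representable only with equal summands).
Enumerate pairs (a, a') with a < a' (symmetric, so each unordered pair gives one sum; this covers all a ≠ a'):
  -3 + 0 = -3
  -3 + 3 = 0
  -3 + 5 = 2
  -3 + 6 = 3
  -3 + 8 = 5
  -3 + 9 = 6
  0 + 3 = 3
  0 + 5 = 5
  0 + 6 = 6
  0 + 8 = 8
  0 + 9 = 9
  3 + 5 = 8
  3 + 6 = 9
  3 + 8 = 11
  3 + 9 = 12
  5 + 6 = 11
  5 + 8 = 13
  5 + 9 = 14
  6 + 8 = 14
  6 + 9 = 15
  8 + 9 = 17
Collected distinct sums: {-3, 0, 2, 3, 5, 6, 8, 9, 11, 12, 13, 14, 15, 17}
|A +̂ A| = 14
(Reference bound: |A +̂ A| ≥ 2|A| - 3 for |A| ≥ 2, with |A| = 7 giving ≥ 11.)

|A +̂ A| = 14
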